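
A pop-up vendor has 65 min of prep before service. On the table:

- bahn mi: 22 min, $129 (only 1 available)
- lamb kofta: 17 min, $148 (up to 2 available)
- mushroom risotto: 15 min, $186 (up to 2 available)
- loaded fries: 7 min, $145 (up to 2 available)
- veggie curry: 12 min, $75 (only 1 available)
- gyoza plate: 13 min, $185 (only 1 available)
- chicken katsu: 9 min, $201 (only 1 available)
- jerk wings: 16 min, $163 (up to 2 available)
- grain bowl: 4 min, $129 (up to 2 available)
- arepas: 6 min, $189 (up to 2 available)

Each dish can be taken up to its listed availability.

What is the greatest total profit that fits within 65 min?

1353

Taking the top-ratio dishes first gives 2×loaded fries + gyoza plate + chicken katsu + 2×grain bowl + 2×arepas for 1312 (56 min).
Replace loaded fries with mushroom risotto: the trade gains 41 net, giving 1353 at 64 min.
Nothing else within 65 min beats 1353.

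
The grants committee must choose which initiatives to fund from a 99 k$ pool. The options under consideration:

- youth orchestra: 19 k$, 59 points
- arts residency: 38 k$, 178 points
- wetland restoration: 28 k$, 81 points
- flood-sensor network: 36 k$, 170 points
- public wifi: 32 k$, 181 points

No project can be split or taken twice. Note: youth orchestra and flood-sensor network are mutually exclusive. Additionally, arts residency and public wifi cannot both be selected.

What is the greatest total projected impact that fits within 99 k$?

432

Wetland restoration + flood-sensor network + public wifi uses 96 of the 99 k$ and totals 432.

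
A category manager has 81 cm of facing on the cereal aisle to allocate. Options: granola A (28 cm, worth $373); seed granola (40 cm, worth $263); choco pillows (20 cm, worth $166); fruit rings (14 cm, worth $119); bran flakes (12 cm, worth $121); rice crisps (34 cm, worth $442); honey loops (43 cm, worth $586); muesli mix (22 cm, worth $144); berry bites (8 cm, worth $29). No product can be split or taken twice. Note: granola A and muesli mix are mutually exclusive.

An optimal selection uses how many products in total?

Optimal total is 1028.
For example rice crisps + honey loops achieves it, using 77 cm.
All optima have 2 products.

2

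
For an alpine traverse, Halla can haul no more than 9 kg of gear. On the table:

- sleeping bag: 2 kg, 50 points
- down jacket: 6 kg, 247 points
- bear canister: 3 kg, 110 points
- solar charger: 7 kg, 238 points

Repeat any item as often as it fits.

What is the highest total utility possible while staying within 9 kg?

357

Down jacket + bear canister uses 9 of the 9 kg and totals 357.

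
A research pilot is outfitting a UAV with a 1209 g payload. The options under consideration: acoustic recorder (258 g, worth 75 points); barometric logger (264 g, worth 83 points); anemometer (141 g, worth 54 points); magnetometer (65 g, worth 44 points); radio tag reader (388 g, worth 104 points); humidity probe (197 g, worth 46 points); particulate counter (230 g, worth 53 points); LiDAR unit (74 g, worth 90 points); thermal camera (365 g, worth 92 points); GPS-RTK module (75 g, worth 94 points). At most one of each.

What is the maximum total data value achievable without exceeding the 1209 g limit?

515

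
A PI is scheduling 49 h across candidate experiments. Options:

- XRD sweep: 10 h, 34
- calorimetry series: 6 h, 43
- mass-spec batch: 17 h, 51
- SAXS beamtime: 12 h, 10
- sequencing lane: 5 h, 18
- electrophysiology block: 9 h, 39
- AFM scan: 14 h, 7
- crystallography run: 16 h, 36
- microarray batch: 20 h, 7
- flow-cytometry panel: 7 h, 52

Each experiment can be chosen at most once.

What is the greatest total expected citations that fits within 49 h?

219

A density-first pass picks XRD sweep + calorimetry series + SAXS beamtime + sequencing lane + electrophysiology block + flow-cytometry panel — 196 at 49 h.
The 17 h tied up in SAXS beamtime and sequencing lane is better spent on mass-spec batch — total rises to 219 (49 h).
An exhaustive check of the 1024 subsets confirms 219.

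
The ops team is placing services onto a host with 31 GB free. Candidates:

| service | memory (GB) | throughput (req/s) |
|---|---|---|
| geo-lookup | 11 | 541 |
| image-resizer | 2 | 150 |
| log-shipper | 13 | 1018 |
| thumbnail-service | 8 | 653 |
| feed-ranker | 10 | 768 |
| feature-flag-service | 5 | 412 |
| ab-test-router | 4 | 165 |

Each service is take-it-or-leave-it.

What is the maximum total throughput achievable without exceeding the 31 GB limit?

2439

By throughput per GB: feature-flag-service 82.40, thumbnail-service 81.62, log-shipper 78.31 lead.
Taking the top-ratio services first gives image-resizer + log-shipper + thumbnail-service + feature-flag-service for 2233 (28 GB).
The 7 GB tied up in image-resizer and feature-flag-service is better spent on feed-ranker — total rises to 2439 (31 GB).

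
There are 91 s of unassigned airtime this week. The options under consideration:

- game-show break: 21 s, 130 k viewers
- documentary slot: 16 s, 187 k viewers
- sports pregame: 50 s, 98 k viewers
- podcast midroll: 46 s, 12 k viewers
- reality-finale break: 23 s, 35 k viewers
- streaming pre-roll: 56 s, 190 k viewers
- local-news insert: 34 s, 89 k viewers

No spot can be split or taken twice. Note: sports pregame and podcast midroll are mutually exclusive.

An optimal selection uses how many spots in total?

3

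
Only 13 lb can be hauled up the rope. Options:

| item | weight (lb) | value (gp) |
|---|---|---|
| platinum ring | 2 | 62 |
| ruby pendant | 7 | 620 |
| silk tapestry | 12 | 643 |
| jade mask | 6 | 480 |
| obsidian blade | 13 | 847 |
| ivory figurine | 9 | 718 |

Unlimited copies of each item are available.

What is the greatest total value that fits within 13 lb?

1100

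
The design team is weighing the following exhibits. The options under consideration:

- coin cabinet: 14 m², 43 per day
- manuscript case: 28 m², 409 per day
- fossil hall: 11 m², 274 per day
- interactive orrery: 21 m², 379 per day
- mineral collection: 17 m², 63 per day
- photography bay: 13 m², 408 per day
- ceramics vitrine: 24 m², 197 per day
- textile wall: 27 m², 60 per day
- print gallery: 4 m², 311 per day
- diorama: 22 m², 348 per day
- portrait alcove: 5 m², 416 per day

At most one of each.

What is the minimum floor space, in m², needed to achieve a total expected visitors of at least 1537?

50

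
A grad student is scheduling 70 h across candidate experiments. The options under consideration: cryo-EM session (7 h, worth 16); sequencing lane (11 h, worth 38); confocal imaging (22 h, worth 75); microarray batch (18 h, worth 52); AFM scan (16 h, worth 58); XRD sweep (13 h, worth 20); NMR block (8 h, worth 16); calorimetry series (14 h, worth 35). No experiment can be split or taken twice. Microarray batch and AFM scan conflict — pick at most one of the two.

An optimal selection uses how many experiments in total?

Best achievable expected citations is 222.
One optimal bundle: cryo-EM session + sequencing lane + confocal imaging + AFM scan + calorimetry series (70 h).
Every optimal selection uses 5 experiments.

5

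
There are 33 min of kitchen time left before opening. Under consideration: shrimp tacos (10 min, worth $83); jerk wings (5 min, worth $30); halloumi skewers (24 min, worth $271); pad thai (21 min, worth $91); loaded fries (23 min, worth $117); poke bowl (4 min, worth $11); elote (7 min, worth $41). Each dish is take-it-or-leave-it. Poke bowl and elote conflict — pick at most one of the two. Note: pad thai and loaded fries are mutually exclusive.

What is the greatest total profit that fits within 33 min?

312

The ratio ordering already packs tightly: jerk wings + halloumi skewers + poke bowl, 33 min, 312.
Halloumi skewers + elote matches that 312 at 31 min; no feasible combination exceeds it.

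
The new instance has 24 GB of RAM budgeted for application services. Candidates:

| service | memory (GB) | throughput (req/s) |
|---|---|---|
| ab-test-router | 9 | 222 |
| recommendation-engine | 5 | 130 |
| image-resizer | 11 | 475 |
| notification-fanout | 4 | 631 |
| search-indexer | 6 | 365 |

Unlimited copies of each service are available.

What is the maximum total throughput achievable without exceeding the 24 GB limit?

3786

Density check — notification-fanout 157.75, search-indexer 60.83, image-resizer 43.18 are the best per GB.
6×notification-fanout uses 24 of the 24 GB and totals 3786.
That's the maximum — no swap from here does better than 3786.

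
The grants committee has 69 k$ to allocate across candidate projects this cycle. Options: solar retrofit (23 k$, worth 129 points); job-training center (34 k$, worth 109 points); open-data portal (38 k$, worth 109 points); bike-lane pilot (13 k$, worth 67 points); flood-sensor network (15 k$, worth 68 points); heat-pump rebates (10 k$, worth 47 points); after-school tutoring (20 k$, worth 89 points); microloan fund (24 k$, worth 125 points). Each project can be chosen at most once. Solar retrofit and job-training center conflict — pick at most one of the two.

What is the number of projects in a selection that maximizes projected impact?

3

Best achievable projected impact is 343.
One optimal bundle: solar retrofit + after-school tutoring + microloan fund (67 k$).
Every optimal selection uses 3 projects.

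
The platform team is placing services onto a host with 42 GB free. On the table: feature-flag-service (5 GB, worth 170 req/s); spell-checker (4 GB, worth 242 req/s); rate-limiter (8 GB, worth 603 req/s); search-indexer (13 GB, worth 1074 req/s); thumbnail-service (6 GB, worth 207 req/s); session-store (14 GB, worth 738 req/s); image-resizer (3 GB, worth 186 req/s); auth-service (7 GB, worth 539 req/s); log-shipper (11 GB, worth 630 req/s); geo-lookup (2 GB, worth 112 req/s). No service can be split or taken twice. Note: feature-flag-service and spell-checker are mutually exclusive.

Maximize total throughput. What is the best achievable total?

Rate-limiter + search-indexer + image-resizer + auth-service + log-shipper uses 42 of the 42 GB and totals 3032.
Next best is rate-limiter + search-indexer + auth-service + log-shipper + geo-lookup at 2958 (41 GB) — short by 74.

3032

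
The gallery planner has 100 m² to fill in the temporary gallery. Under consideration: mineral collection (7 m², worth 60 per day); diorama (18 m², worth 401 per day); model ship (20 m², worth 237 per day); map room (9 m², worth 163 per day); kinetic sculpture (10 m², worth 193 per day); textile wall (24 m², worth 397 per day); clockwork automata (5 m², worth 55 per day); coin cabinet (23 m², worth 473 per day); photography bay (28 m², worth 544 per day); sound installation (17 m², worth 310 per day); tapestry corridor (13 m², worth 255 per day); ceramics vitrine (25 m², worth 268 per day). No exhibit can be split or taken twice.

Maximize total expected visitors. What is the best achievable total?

Ranking by ratio (expected visitors/m²): diorama 22.28, coin cabinet 20.57, tapestry corridor 19.62, photography bay 19.43.
Greedy by ratio would take diorama + kinetic sculpture + clockwork automata + coin cabinet + photography bay + tapestry corridor: 97 m² used, total 1921.
The 15 m² tied up in kinetic sculpture and clockwork automata is better spent on sound installation — total rises to 1983 (99 m²).
Every other selection either busts 100 m² or fails to beat 1983.

1983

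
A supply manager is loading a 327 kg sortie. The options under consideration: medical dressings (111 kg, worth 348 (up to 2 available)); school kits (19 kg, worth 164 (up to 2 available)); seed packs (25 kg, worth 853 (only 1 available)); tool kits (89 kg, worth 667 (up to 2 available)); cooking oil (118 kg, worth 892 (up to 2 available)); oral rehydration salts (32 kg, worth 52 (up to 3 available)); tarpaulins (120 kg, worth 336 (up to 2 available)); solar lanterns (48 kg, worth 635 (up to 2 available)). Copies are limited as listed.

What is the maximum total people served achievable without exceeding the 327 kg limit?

3621

By people served per kg: seed packs 34.12, solar lanterns 13.23, school kits 8.63, cooking oil 7.56 lead.
The ratio heuristic lands on 2×school kits + seed packs + cooking oil + oral rehydration salts + 2×solar lanterns (3395) but leaves 18 kg idle.
Replace school kits and cooking oil and oral rehydration salts with 2×tool kits: the trade gains 226 net, giving 3621 at 318 kg.
No other feasible combination exceeds 3621.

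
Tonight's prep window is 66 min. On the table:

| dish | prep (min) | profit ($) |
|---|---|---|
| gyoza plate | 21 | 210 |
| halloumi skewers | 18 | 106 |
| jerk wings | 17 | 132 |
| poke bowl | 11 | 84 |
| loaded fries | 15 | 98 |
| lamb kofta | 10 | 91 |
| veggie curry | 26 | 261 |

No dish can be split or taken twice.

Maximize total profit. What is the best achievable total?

603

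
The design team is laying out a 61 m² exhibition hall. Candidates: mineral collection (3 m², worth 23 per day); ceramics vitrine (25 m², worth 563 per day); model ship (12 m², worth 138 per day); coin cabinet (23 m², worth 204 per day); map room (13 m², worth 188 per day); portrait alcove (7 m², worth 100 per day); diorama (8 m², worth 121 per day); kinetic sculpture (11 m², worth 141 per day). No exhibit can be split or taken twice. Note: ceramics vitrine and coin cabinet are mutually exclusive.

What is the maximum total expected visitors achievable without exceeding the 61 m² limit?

1036

Filling by ratio: mineral collection + ceramics vitrine + map room + portrait alcove + diorama for 995, with 5 m² left unused.
The 7 m² tied up in portrait alcove is better spent on kinetic sculpture — total rises to 1036 (60 m²).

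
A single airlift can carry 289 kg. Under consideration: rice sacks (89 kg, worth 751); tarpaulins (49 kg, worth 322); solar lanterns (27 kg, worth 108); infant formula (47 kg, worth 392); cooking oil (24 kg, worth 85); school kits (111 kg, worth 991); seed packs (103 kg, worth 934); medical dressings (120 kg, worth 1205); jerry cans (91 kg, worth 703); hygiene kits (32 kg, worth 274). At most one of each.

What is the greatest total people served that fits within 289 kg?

Ranking by ratio (people served/kg): medical dressings 10.04, seed packs 9.07, school kits 8.93, hygiene kits 8.56.
Filling by ratio: solar lanterns + seed packs + medical dressings + hygiene kits for 2521, with 7 kg left unused.
Dropping solar lanterns and seed packs frees 130 kg; slotting in rice sacks + infant formula (136 kg) lifts the total to 2622 at 288 kg.

2622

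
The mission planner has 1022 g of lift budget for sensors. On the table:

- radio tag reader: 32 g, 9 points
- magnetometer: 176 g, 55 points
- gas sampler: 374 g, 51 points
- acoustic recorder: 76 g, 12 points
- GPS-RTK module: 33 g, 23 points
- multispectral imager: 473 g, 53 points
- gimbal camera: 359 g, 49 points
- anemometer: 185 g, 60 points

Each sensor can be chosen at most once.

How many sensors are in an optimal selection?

6

The maximum data value within 1022 g is 212.
One optimal bundle: radio tag reader + magnetometer + acoustic recorder + GPS-RTK module + multispectral imager + anemometer (975 g).
All optima have 6 sensors.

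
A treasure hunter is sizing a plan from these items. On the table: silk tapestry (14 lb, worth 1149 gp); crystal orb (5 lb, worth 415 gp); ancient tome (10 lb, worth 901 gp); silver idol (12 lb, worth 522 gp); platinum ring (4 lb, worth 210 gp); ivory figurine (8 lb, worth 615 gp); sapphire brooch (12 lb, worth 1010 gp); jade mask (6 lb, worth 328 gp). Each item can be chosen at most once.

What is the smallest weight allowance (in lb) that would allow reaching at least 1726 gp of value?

22

Look for the lowest-weight combination reaching 1726.
Taking silk tapestry + ivory figurine gives 1764 (≥ 1726) for 22 lb.
Below 22 lb the best achievable stays under 1726.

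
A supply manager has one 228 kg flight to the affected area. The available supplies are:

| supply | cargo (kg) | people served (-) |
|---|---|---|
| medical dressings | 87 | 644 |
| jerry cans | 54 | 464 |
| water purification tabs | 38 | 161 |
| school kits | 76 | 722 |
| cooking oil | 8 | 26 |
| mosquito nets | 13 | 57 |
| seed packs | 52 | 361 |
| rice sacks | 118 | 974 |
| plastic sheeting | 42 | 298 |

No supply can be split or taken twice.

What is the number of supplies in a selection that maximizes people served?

The maximum people served within 228 kg is 1856.
For example medical dressings + jerry cans + school kits + cooking oil achieves it, using 225 kg.
All optima have 4 supplies.

4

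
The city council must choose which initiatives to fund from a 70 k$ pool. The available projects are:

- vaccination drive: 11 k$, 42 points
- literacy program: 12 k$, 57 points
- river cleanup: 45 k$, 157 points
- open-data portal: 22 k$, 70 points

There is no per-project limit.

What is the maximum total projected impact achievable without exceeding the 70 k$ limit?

312

Ranking by ratio (projected impact/k$): literacy program 4.75, vaccination drive 3.82, river cleanup 3.49.
Greedy by ratio would take 5×literacy program: 60 k$ used, total 285.
The 12 k$ tied up in literacy program is better spent on 2×vaccination drive — total rises to 312 (70 k$).
Every other selection either busts 70 k$ or fails to beat 312.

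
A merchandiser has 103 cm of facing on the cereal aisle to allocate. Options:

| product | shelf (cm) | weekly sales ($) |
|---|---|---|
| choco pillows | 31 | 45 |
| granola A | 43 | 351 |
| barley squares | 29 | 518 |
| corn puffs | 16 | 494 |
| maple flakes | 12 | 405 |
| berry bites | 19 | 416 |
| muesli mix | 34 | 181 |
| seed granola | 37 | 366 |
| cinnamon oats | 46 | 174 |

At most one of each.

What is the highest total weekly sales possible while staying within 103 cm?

Taking barley squares + corn puffs + maple flakes + berry bites: 76 cm used, 1833 in weekly sales.

1833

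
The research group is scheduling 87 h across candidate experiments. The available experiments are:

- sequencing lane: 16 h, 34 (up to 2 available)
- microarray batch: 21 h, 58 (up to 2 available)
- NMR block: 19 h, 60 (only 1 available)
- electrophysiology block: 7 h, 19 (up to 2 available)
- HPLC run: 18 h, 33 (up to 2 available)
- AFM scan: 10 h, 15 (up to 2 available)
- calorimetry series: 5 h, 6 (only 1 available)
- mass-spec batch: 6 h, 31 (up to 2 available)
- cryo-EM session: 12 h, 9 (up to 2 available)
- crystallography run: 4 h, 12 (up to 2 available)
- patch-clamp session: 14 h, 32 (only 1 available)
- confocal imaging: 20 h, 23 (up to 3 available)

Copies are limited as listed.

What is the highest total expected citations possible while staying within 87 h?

276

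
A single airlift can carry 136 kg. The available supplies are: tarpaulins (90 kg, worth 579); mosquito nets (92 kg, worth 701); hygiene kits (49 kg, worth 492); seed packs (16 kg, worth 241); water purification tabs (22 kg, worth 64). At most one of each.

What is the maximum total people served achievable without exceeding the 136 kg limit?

1006

Filling by ratio: hygiene kits + seed packs + water purification tabs for 797, with 49 kg left unused.
Dropping hygiene kits frees 49 kg; slotting in mosquito nets (92 kg) lifts the total to 1006 at 130 kg.
The closest alternative, mosquito nets + seed packs, reaches only 942.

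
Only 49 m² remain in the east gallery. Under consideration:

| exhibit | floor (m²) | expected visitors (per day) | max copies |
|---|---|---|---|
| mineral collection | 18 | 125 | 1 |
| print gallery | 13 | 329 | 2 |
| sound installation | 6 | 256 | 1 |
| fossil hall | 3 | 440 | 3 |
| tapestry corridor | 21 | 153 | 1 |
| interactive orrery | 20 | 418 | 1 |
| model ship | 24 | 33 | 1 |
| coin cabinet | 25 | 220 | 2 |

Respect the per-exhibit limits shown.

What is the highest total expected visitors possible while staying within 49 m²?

Greedy by ratio would take 2×print gallery + sound installation + 3×fossil hall: 41 m² used, total 2234.
The 13 m² tied up in print gallery is better spent on interactive orrery — total rises to 2323 (48 m²).
The spare 1 m² is too small for any remaining exhibit, and no exchange beats 2323.

2323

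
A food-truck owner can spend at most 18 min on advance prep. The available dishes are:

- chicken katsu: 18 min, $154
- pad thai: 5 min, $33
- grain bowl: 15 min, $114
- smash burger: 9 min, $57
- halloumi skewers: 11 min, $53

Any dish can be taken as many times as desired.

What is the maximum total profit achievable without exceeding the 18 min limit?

154

The ratio ordering already packs tightly: chicken katsu, 18 min, 154.
No other feasible combination exceeds 154.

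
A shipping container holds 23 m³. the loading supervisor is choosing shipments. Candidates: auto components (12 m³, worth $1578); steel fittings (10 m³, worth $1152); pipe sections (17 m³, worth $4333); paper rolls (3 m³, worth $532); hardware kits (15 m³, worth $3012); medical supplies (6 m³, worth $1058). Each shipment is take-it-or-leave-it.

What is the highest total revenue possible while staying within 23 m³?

The ratio heuristic lands on pipe sections + paper rolls (4865) but leaves 3 m³ idle.
Replace paper rolls with medical supplies: the trade gains 526 net, giving 5391 at 23 m³.
The closest alternative, pipe sections + paper rolls, reaches only 4865.

5391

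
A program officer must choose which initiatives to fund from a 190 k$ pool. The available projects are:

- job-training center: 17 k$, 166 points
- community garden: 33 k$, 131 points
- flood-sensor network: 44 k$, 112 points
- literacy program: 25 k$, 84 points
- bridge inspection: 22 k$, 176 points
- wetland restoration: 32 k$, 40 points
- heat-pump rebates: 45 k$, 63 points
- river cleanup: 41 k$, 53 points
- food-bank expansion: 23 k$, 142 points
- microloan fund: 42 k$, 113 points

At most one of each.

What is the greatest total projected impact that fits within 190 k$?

Taking the top-ratio projects first gives job-training center + community garden + literacy program + bridge inspection + food-bank expansion + microloan fund for 812 (162 k$).
Replace literacy program with flood-sensor network: the trade gains 28 net, giving 840 at 181 k$.
The closest alternative, job-training center + community garden + literacy program + bridge inspection + food-bank expansion + microloan fund, reaches only 812.

840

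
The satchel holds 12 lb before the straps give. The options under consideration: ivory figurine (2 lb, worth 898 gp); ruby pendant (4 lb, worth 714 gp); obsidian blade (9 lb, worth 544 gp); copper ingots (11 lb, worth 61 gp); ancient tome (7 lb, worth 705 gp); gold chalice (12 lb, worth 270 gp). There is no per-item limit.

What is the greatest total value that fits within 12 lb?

5388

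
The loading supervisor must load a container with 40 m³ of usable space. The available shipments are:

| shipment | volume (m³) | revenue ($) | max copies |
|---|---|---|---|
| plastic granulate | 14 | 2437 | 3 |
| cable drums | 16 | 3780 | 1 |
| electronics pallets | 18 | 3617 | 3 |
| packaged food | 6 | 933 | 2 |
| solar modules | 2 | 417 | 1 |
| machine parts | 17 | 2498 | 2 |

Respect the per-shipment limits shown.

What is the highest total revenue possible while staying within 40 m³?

Taking the top-ratio shipments first gives cable drums + electronics pallets + solar modules for 7814 (36 m³).
Dropping solar modules frees 2 m³; slotting in packaged food (6 m³) lifts the total to 8330 at 40 m³.

8330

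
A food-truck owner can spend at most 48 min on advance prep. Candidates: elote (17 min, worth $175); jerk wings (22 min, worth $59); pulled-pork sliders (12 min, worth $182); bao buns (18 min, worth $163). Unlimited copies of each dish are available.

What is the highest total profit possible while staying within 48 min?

The ratio ordering already packs tightly: 4×pulled-pork sliders, 48 min, 728.
No other feasible combination exceeds 728.

728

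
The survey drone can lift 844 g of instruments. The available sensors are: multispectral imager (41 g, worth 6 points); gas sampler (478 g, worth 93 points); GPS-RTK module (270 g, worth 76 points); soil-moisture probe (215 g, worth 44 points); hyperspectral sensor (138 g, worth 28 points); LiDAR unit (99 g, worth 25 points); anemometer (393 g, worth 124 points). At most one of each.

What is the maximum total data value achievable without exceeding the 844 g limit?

234

The ratio heuristic lands on multispectral imager + GPS-RTK module + LiDAR unit + anemometer (231) but leaves 41 g idle.
Replace LiDAR unit with hyperspectral sensor: the trade gains 3 net, giving 234 at 842 g.
The spare 2 g is too small for any remaining sensor, and no exchange beats 234.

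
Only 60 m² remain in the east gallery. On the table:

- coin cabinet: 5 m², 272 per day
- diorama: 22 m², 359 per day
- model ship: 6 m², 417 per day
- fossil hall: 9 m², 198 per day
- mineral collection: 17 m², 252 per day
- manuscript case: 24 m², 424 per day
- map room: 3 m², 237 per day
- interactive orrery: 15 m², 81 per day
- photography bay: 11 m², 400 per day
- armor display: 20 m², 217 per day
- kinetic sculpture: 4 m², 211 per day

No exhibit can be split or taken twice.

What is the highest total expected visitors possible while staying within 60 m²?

2094

Taking coin cabinet + diorama + model ship + fossil hall + map room + photography bay + kinetic sculpture: 60 m² used, 2094 in expected visitors.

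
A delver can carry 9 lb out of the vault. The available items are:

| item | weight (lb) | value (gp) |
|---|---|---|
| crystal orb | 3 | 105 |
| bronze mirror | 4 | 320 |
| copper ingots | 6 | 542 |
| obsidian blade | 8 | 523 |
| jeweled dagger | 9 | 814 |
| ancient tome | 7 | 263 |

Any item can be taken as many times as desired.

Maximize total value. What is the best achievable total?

814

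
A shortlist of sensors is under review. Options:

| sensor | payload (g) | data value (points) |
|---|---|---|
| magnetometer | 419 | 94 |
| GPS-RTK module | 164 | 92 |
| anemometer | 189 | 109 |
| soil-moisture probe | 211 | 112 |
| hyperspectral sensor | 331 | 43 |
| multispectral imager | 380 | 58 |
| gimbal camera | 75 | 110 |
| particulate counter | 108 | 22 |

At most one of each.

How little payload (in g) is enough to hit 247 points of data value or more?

428

Look for the lowest-payload combination reaching 247.
GPS-RTK module + anemometer + gimbal camera reaches 311 using 428 g.
No combination under 428 g hits 247.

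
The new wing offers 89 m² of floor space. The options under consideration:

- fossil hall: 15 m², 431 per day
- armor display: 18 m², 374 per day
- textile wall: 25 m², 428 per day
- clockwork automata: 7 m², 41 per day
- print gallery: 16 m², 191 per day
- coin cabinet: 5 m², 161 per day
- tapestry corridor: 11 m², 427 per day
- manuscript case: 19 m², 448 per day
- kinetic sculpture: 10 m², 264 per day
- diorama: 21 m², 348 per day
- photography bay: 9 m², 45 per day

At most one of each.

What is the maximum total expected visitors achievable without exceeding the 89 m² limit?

Taking the top-ratio exhibits first gives fossil hall + armor display + clockwork automata + coin cabinet + tapestry corridor + manuscript case + kinetic sculpture for 2146 (85 m²).
The 17 m² tied up in clockwork automata and kinetic sculpture is better spent on diorama — total rises to 2189 (89 m²).
The closest alternative, fossil hall + textile wall + coin cabinet + tapestry corridor + manuscript case + kinetic sculpture, reaches only 2159.

2189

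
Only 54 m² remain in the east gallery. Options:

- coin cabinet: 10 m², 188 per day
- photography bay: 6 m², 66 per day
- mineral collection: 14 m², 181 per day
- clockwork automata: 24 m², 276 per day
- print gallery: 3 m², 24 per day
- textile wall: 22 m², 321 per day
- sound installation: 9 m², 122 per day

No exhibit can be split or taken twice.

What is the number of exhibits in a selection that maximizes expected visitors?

Optimal total is 756.
One optimal bundle: coin cabinet + photography bay + mineral collection + textile wall (52 m²).
All optima have 4 exhibits.

4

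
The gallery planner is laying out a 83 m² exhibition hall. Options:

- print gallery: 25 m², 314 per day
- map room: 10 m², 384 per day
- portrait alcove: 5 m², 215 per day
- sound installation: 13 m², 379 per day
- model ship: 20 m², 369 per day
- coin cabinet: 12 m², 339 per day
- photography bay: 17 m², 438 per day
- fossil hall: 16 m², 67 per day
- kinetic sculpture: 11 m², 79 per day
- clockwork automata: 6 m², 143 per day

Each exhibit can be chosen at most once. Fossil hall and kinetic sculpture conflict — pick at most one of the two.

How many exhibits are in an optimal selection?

7

Best achievable expected visitors is 2267.
For example map room + portrait alcove + sound installation + model ship + coin cabinet + photography bay + clockwork automata achieves it, using 83 m².
All optima have 7 exhibits.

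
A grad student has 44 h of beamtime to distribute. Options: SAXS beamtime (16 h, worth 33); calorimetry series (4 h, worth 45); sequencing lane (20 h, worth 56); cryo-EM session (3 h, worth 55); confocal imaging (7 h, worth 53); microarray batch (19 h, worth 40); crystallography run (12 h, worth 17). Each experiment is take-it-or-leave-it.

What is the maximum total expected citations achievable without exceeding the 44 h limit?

209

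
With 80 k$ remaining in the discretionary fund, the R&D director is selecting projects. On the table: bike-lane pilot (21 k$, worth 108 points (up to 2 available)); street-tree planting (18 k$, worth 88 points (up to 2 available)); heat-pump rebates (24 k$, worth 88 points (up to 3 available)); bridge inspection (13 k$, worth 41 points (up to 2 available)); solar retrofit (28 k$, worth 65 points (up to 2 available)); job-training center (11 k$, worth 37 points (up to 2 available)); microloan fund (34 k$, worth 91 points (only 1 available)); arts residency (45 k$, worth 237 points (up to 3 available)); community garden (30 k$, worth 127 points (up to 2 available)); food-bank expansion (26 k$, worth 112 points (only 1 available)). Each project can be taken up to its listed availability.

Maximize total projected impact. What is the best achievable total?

392

Taking the top-ratio projects first gives bike-lane pilot + job-training center + arts residency for 382 (77 k$).
Replace job-training center and arts residency with bike-lane pilot + 2×street-tree planting: the trade gains 10 net, giving 392 at 78 k$.
No other feasible combination exceeds 392.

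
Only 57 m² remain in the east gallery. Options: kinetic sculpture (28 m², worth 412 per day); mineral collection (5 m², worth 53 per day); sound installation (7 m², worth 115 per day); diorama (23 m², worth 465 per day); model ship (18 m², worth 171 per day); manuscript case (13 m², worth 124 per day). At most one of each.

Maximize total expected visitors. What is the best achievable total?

930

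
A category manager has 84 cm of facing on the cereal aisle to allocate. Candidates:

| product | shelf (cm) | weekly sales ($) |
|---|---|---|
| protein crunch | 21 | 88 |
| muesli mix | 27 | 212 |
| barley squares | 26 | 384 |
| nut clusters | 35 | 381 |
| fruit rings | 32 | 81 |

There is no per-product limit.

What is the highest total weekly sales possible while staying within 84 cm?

1152

Best packing: 3×barley squares — 78 cm, 1152 total.
The spare 6 cm is too small for any remaining product, and no exchange beats 1152.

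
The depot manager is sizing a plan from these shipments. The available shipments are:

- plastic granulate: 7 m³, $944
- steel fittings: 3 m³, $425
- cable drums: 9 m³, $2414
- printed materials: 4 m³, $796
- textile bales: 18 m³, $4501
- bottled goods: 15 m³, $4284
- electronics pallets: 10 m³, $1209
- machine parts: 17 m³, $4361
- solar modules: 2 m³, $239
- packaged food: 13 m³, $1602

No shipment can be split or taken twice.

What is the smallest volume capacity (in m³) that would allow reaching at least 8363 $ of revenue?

Need the lightest bundle worth ≥ 8363.
Taking bottled goods + machine parts gives 8645 (≥ 8363) for 32 m³.
Below 32 m³ the best achievable stays under 8363.

32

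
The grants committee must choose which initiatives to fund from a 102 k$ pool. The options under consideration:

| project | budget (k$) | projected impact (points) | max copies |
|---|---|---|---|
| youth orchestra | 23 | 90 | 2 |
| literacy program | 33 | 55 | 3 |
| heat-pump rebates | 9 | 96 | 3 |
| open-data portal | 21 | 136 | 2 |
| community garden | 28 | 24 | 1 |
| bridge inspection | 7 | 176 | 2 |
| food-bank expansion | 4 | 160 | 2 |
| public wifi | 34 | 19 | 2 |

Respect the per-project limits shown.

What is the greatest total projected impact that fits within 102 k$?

Density check — food-bank expansion 40.00, bridge inspection 25.14, heat-pump rebates 10.67 are the best per k$.
Taking 3×heat-pump rebates + 2×open-data portal + 2×bridge inspection + 2×food-bank expansion: 91 k$ used, 1232 in projected impact.

1232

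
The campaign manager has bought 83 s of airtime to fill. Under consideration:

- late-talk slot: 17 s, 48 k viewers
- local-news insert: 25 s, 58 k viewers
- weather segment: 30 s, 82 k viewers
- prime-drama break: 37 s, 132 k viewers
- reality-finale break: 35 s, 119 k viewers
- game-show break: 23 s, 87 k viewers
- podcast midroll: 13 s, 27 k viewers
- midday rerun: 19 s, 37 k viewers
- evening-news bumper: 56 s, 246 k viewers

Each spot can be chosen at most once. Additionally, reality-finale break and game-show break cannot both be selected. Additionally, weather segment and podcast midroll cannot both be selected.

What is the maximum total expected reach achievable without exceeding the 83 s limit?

333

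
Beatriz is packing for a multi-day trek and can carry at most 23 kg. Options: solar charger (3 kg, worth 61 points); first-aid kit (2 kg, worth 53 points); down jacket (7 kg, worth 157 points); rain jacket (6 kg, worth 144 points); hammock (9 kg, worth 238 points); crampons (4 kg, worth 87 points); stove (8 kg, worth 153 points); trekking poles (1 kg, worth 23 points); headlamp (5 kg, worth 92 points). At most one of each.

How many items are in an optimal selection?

4

Optimal total is 562.
For example down jacket + rain jacket + hammock + trekking poles achieves it, using 23 kg.
All optima have 4 items.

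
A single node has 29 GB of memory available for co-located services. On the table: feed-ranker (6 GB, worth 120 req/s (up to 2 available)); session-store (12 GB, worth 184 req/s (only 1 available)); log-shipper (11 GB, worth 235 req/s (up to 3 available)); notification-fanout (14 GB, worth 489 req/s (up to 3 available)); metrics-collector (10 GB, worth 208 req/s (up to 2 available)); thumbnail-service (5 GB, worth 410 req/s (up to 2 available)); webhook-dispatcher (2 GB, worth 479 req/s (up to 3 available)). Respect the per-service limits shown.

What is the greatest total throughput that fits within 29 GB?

2497

Ranking by ratio (throughput/GB): webhook-dispatcher 239.50, thumbnail-service 82.00, notification-fanout 34.93.
The ratio heuristic lands on log-shipper + 2×thumbnail-service + 3×webhook-dispatcher (2492) but leaves 2 GB idle.
Replace log-shipper with 2×feed-ranker: the trade gains 5 net, giving 2497 at 28 GB.
Every other selection either busts 29 GB or exceeds an availability limit or fails to beat 2497.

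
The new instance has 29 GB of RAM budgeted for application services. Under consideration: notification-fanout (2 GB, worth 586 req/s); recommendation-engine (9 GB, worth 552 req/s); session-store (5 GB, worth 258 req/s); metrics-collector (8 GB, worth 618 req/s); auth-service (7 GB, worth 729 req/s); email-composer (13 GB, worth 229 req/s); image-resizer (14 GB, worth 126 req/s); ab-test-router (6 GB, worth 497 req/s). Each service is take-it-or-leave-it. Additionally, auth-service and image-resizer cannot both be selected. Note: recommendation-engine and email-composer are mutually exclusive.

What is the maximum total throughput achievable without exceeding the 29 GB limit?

2688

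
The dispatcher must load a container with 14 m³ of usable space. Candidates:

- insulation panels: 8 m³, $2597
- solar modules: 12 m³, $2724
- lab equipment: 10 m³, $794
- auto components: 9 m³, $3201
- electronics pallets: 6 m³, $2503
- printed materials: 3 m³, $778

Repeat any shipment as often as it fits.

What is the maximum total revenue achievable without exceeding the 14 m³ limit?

By revenue per m³: electronics pallets 417.17, auto components 355.67, insulation panels 324.62, printed materials 259.33 lead.
Filling by ratio: 2×electronics pallets for 5006, with 2 m³ left unused.
Dropping electronics pallets frees 6 m³; slotting in insulation panels (8 m³) lifts the total to 5100 at 14 m³.
Nothing else within 14 m³ beats 5100.

5100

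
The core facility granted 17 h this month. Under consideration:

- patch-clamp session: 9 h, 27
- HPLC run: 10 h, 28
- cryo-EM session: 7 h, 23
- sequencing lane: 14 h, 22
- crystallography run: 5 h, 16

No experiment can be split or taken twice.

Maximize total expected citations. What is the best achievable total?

51

Ranking by ratio (expected citations/h): cryo-EM session 3.29, crystallography run 3.20, patch-clamp session 3.00.
Greedy by ratio would take cryo-EM session + crystallography run: 12 h used, total 39.
Dropping crystallography run frees 5 h; slotting in HPLC run (10 h) lifts the total to 51 at 17 h.
The closest alternative, patch-clamp session + cryo-EM session, reaches only 50.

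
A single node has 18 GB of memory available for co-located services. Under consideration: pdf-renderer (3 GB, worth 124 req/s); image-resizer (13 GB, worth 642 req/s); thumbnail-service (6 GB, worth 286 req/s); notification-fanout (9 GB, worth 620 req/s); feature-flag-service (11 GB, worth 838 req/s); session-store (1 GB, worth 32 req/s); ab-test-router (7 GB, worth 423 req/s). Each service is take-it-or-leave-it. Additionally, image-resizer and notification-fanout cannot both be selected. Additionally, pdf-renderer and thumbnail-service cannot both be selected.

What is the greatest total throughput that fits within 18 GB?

Feature-flag-service + ab-test-router uses 18 of the 18 GB and totals 1261.
No other feasible combination exceeds 1261.

1261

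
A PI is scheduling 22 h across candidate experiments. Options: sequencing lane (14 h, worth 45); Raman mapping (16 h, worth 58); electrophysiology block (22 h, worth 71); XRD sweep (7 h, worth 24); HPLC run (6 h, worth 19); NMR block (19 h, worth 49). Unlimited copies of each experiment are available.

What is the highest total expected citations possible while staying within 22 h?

The ratio ordering already packs tightly: Raman mapping + HPLC run, 22 h, 77.
Nothing else within 22 h beats 77.

77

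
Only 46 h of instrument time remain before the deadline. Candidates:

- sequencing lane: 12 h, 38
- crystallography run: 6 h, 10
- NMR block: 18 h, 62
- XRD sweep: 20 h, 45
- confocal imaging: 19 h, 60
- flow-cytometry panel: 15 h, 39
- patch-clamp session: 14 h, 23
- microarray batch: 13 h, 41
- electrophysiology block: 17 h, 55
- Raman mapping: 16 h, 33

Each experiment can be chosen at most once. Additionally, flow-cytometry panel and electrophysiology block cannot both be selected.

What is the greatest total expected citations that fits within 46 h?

142

A density-first pass picks crystallography run + NMR block + electrophysiology block — 127 at 41 h.
Replace crystallography run and electrophysiology block with flow-cytometry panel + microarray batch: the trade gains 15 net, giving 142 at 46 h.
Every other selection either busts 46 h or breaks a pairing rule or fails to beat 142.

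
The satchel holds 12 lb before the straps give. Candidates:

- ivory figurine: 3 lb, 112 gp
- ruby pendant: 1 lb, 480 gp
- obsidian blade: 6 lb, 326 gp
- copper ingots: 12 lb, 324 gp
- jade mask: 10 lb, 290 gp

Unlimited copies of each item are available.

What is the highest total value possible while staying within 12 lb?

Taking 12×ruby pendant: 12 lb used, 5760 in value.
Every other selection either busts 12 lb or fails to beat 5760.

5760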